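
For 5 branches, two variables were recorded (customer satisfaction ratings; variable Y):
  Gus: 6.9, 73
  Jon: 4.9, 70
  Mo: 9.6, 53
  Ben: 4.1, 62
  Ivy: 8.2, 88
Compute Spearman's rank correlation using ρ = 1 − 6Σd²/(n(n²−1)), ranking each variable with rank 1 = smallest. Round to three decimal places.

Ranks of variable 1: 3, 2, 5, 1, 4
Ranks of variable 2: 4, 3, 1, 2, 5
d = r₁ − r₂: -1, -1, 4, -1, -1
d²: 1, 1, 16, 1, 1; Σd² = 20
ρ = 1 − 6·20/(5·24) = 1 − 120/120 = 0.000

0.000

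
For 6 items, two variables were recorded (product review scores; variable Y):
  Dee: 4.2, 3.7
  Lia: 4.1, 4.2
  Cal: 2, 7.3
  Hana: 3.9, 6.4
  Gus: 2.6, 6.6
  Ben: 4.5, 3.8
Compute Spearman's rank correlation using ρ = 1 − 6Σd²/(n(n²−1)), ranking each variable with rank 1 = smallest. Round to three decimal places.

-0.943

Ranks of variable 1: 5, 4, 1, 3, 2, 6
Ranks of variable 2: 1, 3, 6, 4, 5, 2
d = r₁ − r₂: 4, 1, -5, -1, -3, 4
d²: 16, 1, 25, 1, 9, 16; Σd² = 68
ρ = 1 − 6·68/(6·35) = 1 − 408/210 = -0.943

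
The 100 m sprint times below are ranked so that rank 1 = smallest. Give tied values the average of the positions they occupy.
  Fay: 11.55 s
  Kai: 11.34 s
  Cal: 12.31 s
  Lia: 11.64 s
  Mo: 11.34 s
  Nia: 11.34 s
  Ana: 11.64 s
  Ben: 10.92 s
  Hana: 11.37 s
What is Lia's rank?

Sorted (ascending): 10.92, 11.34, 11.34, 11.34, 11.37, 11.55, 11.64, 11.64, 12.31
The 3 values of 11.34 occupy positions 2–4 → average rank 3.
The 2 values of 11.64 occupy positions 7–8 → average rank (7+8)/2 = 7.5.
Lia has value 11.64 s → rank 7.5.

7.5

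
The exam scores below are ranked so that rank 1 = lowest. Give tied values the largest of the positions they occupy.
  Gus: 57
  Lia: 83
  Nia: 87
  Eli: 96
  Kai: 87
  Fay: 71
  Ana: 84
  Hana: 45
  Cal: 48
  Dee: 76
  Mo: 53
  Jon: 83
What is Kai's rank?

11

Sorted (ascending): 45, 48, 53, 57, 71, 76, 83, 83, 84, 87, 87, 96
The 2 values of 83 occupy positions 7–8 → each gets rank 8.
The 2 values of 87 occupy positions 10–11 → each gets rank 11.
Kai has value 87 → rank 11.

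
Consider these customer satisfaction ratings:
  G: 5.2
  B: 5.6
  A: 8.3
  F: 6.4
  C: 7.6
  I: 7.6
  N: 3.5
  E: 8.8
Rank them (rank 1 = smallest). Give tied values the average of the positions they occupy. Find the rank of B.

3

Sorted (ascending): 3.5, 5.2, 5.6, 6.4, 7.6, 7.6, 8.3, 8.8
The 2 values of 7.6 occupy positions 5–6 → average rank (5+6)/2 = 5.5.
B has value 5.6 → rank 3.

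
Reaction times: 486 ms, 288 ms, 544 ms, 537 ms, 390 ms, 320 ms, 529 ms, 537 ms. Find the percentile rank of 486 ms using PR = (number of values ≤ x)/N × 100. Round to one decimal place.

N = 8.
Strictly below 486: 3. Equal to 486: 1.
PR = 4/8 × 100 = 50.0

50.0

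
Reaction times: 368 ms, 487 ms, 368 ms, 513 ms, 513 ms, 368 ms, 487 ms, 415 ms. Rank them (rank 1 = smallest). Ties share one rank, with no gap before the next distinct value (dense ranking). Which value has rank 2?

415

Sorted (ascending): 368, 368, 368, 415, 487, 487, 513, 513
The 3 values of 368 share dense rank 1.
The 2 values of 487 share dense rank 3.
The 2 values of 513 share dense rank 4.
Remaining distinct values take the next consecutive integers.
Rank 2 → value 415.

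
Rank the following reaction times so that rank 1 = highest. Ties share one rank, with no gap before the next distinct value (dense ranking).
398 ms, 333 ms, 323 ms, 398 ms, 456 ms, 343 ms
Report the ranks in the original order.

Sorted (descending): 456, 398, 398, 343, 333, 323
The 2 values of 398 share dense rank 2.
Remaining distinct values take the next consecutive integers.

2, 4, 5, 2, 1, 3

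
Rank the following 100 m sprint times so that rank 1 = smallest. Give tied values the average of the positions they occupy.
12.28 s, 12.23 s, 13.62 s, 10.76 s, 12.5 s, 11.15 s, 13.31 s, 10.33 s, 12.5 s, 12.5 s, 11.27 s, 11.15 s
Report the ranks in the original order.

7, 6, 12, 2, 9, 3.5, 11, 1, 9, 9, 5, 3.5

Sorted (ascending): 10.33, 10.76, 11.15, 11.15, 11.27, 12.23, 12.28, 12.5, 12.5, 12.5, 13.31, 13.62
The 2 values of 11.15 occupy positions 3–4 → average rank (3+4)/2 = 3.5.
The 3 values of 12.5 occupy positions 8–10 → average rank 9.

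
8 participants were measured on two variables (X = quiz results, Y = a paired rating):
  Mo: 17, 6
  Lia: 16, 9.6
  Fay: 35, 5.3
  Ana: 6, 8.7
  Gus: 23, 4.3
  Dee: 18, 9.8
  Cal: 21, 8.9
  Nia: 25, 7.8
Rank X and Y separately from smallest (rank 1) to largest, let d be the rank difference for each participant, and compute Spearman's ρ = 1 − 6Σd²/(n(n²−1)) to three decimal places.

-0.524

Ranks of variable 1: 3, 2, 8, 1, 6, 4, 5, 7
Ranks of variable 2: 3, 7, 2, 5, 1, 8, 6, 4
d = r₁ − r₂: 0, -5, 6, -4, 5, -4, -1, 3
d²: 0, 25, 36, 16, 25, 16, 1, 9; Σd² = 128
ρ = 1 − 6·128/(8·63) = 1 − 768/504 = -0.524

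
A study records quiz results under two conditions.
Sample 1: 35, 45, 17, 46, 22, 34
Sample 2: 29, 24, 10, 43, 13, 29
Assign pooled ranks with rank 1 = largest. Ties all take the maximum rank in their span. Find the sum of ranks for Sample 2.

Sorted (descending): 46, 45, 43, 35, 34, 29, 29, 24, 22, 17, 13, 10
The 2 values of 29 occupy positions 6–7 → each gets rank 7.
Sample 2 values → pooled ranks: 29→7, 24→8, 10→12, 43→3, 13→11, 29→7
Rank sum = 7 + 8 + 12 + 3 + 11 + 7 = 48

48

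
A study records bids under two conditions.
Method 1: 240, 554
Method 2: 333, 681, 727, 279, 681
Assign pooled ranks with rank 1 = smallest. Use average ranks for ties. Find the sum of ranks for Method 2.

Sorted (ascending): 240, 279, 333, 554, 681, 681, 727
The 2 values of 681 occupy positions 5–6 → average rank (5+6)/2 = 5.5.
Method 2 values → pooled ranks: 333→3, 681→5.5, 727→7, 279→2, 681→5.5
Rank sum = 3 + 5.5 + 7 + 2 + 5.5 = 23

23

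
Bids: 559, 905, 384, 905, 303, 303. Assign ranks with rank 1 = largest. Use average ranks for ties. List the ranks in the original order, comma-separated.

3, 1.5, 4, 1.5, 5.5, 5.5

Sorted (descending): 905, 905, 559, 384, 303, 303
The 2 values of 905 occupy positions 1–2 → average rank (1+2)/2 = 1.5.
The 2 values of 303 occupy positions 5–6 → average rank (5+6)/2 = 5.5.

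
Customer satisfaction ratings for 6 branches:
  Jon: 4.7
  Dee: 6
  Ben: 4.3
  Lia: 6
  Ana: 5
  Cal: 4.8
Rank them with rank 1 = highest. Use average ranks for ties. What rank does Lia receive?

Sorted (descending): 6, 6, 5, 4.8, 4.7, 4.3
The 2 values of 6 occupy positions 1–2 → average rank (1+2)/2 = 1.5.
Lia has value 6 → rank 1.5.

1.5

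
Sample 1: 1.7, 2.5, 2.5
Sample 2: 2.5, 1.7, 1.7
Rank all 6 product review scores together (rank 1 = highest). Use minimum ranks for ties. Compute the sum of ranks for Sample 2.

9

Sorted (descending): 2.5, 2.5, 2.5, 1.7, 1.7, 1.7
The 3 values of 2.5 occupy positions 1–3 → each gets rank 1.
The 3 values of 1.7 occupy positions 4–6 → each gets rank 4.
Sample 2 values → pooled ranks: 2.5→1, 1.7→4, 1.7→4
Rank sum = 1 + 4 + 4 = 9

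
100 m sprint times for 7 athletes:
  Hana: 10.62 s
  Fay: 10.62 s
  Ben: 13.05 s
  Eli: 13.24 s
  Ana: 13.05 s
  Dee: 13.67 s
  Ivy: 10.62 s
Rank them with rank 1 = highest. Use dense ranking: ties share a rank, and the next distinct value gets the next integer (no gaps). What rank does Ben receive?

3

Sorted (descending): 13.67, 13.24, 13.05, 13.05, 10.62, 10.62, 10.62
The 2 values of 13.05 share dense rank 3.
The 3 values of 10.62 share dense rank 4.
Remaining distinct values take the next consecutive integers.
Ben has value 13.05 s → rank 3.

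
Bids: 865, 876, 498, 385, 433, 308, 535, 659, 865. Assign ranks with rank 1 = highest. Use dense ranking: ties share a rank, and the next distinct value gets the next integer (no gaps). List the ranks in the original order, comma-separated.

Sorted (descending): 876, 865, 865, 659, 535, 498, 433, 385, 308
The 2 values of 865 share dense rank 2.
Remaining distinct values take the next consecutive integers.

2, 1, 5, 7, 6, 8, 4, 3, 2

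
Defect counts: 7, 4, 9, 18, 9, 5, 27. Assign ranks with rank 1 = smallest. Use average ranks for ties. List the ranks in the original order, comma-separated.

Sorted (ascending): 4, 5, 7, 9, 9, 18, 27
The 2 values of 9 occupy positions 4–5 → average rank (4+5)/2 = 4.5.

3, 1, 4.5, 6, 4.5, 2, 7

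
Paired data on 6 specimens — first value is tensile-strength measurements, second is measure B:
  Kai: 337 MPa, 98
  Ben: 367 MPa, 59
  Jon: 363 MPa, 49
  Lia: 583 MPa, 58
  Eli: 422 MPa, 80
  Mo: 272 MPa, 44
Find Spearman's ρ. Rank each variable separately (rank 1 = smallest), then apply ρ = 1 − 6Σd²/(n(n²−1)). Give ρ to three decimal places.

Ranks of variable 1: 2, 4, 3, 6, 5, 1
Ranks of variable 2: 6, 4, 2, 3, 5, 1
d = r₁ − r₂: -4, 0, 1, 3, 0, 0
d²: 16, 0, 1, 9, 0, 0; Σd² = 26
ρ = 1 − 6·26/(6·35) = 1 − 156/210 = 0.257

0.257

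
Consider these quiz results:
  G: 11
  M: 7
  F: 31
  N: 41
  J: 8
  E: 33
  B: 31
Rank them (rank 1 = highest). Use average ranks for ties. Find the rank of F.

Sorted (descending): 41, 33, 31, 31, 11, 8, 7
The 2 values of 31 occupy positions 3–4 → average rank (3+4)/2 = 3.5.
F has value 31 → rank 3.5.

3.5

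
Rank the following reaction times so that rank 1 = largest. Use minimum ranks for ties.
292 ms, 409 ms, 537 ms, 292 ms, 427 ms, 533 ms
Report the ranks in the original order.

5, 4, 1, 5, 3, 2

Sorted (descending): 537, 533, 427, 409, 292, 292
The 2 values of 292 occupy positions 5–6 → each gets rank 5.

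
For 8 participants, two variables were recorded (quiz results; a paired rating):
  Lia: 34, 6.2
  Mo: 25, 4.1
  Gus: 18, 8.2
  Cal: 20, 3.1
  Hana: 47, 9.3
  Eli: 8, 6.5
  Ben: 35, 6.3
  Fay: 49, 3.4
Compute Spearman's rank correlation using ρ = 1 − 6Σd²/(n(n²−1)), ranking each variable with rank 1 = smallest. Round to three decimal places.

-0.119

Ranks of variable 1: 5, 4, 2, 3, 7, 1, 6, 8
Ranks of variable 2: 4, 3, 7, 1, 8, 6, 5, 2
d = r₁ − r₂: 1, 1, -5, 2, -1, -5, 1, 6
d²: 1, 1, 25, 4, 1, 25, 1, 36; Σd² = 94
ρ = 1 − 6·94/(8·63) = 1 − 564/504 = -0.119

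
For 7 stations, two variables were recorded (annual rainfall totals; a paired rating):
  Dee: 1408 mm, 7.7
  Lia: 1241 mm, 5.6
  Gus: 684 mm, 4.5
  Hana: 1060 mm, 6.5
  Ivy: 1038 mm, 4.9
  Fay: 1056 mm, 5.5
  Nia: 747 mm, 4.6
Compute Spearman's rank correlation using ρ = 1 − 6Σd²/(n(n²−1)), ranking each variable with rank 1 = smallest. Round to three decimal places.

0.964

Ranks of variable 1: 7, 6, 1, 5, 3, 4, 2
Ranks of variable 2: 7, 5, 1, 6, 3, 4, 2
d = r₁ − r₂: 0, 1, 0, -1, 0, 0, 0
d²: 0, 1, 0, 1, 0, 0, 0; Σd² = 2
ρ = 1 − 6·2/(7·48) = 1 − 12/336 = 0.964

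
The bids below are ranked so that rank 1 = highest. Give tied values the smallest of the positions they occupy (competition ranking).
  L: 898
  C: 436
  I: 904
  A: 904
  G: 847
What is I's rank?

Sorted (descending): 904, 904, 898, 847, 436
The 2 values of 904 occupy positions 1–2 → each gets rank 1.
I has value 904 → rank 1.

1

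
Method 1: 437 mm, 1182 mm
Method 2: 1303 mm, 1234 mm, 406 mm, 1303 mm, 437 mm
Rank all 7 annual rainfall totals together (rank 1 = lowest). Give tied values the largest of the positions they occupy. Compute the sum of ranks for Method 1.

7

Sorted (ascending): 406, 437, 437, 1182, 1234, 1303, 1303
The 2 values of 437 occupy positions 2–3 → each gets rank 3.
The 2 values of 1303 occupy positions 6–7 → each gets rank 7.
Method 1 values → pooled ranks: 437→3, 1182→4
Rank sum = 3 + 4 = 7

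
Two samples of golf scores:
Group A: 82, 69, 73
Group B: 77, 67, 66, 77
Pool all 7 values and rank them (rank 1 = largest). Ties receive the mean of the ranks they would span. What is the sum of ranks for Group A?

10

Sorted (descending): 82, 77, 77, 73, 69, 67, 66
The 2 values of 77 occupy positions 2–3 → average rank (2+3)/2 = 2.5.
Group A values → pooled ranks: 82→1, 69→5, 73→4
Rank sum = 1 + 5 + 4 = 10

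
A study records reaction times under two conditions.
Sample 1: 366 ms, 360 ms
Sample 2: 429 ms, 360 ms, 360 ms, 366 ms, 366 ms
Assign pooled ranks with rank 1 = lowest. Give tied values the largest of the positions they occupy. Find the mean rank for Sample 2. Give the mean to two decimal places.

Sorted (ascending): 360, 360, 360, 366, 366, 366, 429
The 3 values of 360 occupy positions 1–3 → each gets rank 3.
The 3 values of 366 occupy positions 4–6 → each gets rank 6.
Sample 2 values → pooled ranks: 429→7, 360→3, 360→3, 366→6, 366→6
Mean rank = (7 + 3 + 3 + 6 + 6) / 5 = 5.00

5.00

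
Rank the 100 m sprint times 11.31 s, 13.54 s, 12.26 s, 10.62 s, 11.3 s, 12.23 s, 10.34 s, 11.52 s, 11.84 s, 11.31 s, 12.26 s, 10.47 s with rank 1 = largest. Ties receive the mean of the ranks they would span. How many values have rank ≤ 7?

6

Sorted (descending): 13.54, 12.26, 12.26, 12.23, 11.84, 11.52, 11.31, 11.31, 11.3, 10.62, 10.47, 10.34
The 2 values of 12.26 occupy positions 2–3 → average rank (2+3)/2 = 2.5.
The 2 values of 11.31 occupy positions 7–8 → average rank (7+8)/2 = 7.5.
Ranks ≤ 7: {1, 2.5, 2.5, 4, 5, 6} → 6 values.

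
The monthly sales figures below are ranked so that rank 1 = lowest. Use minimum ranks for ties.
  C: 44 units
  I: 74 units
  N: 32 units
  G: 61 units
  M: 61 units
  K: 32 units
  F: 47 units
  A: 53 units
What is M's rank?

6

Sorted (ascending): 32, 32, 44, 47, 53, 61, 61, 74
The 2 values of 32 occupy positions 1–2 → each gets rank 1.
The 2 values of 61 occupy positions 6–7 → each gets rank 6.
M has value 61 units → rank 6.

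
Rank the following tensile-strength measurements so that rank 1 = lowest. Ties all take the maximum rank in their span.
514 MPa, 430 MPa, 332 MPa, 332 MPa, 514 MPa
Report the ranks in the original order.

Sorted (ascending): 332, 332, 430, 514, 514
The 2 values of 332 occupy positions 1–2 → each gets rank 2.
The 2 values of 514 occupy positions 4–5 → each gets rank 5.

5, 3, 2, 2, 5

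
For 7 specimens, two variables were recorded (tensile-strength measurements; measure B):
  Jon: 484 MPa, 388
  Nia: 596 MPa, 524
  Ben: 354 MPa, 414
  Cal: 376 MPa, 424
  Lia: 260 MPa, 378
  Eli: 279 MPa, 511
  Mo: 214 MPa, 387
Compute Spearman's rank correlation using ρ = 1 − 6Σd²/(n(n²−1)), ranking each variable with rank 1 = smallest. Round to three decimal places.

Ranks of variable 1: 6, 7, 4, 5, 2, 3, 1
Ranks of variable 2: 3, 7, 4, 5, 1, 6, 2
d = r₁ − r₂: 3, 0, 0, 0, 1, -3, -1
d²: 9, 0, 0, 0, 1, 9, 1; Σd² = 20
ρ = 1 − 6·20/(7·48) = 1 − 120/336 = 0.643

0.643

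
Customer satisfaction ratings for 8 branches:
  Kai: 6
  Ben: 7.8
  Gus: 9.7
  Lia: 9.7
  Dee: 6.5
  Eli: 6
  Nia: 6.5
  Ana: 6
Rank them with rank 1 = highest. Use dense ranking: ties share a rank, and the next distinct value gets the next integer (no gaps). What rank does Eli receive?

Sorted (descending): 9.7, 9.7, 7.8, 6.5, 6.5, 6, 6, 6
The 2 values of 9.7 share dense rank 1.
The 2 values of 6.5 share dense rank 3.
The 3 values of 6 share dense rank 4.
Remaining distinct values take the next consecutive integers.
Eli has value 6 → rank 4.

4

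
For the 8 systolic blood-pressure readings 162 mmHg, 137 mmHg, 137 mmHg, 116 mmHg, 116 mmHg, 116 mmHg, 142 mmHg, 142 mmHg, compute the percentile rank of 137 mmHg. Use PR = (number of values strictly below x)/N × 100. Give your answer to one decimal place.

37.5

N = 8.
Strictly below 137: 3. Equal to 137: 2.
PR = 3/8 × 100 = 37.5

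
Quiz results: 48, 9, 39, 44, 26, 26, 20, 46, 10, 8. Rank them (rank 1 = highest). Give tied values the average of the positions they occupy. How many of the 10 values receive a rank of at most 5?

Sorted (descending): 48, 46, 44, 39, 26, 26, 20, 10, 9, 8
The 2 values of 26 occupy positions 5–6 → average rank (5+6)/2 = 5.5.
Ranks ≤ 5: {1, 2, 3, 4} → 4 values.

4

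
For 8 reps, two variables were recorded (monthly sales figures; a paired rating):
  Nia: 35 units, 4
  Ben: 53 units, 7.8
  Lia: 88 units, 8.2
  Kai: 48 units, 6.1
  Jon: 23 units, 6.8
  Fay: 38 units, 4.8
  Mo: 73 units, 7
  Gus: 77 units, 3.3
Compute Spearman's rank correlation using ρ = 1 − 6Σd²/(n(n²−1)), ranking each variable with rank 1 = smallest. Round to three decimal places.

0.333

Ranks of variable 1: 2, 5, 8, 4, 1, 3, 6, 7
Ranks of variable 2: 2, 7, 8, 4, 5, 3, 6, 1
d = r₁ − r₂: 0, -2, 0, 0, -4, 0, 0, 6
d²: 0, 4, 0, 0, 16, 0, 0, 36; Σd² = 56
ρ = 1 − 6·56/(8·63) = 1 − 336/504 = 0.333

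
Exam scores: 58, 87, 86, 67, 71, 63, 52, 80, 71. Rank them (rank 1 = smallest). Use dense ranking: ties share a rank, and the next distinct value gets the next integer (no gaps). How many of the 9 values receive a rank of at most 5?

Sorted (ascending): 52, 58, 63, 67, 71, 71, 80, 86, 87
The 2 values of 71 share dense rank 5.
Remaining distinct values take the next consecutive integers.
Ranks ≤ 5: {1, 2, 3, 4, 5, 5} → 6 values.

6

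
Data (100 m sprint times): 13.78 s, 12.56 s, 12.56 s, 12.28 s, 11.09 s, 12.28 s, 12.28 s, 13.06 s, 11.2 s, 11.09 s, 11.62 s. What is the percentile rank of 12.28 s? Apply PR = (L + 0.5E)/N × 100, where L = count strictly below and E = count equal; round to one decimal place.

N = 11.
Strictly below 12.28: 4. Equal to 12.28: 3.
PR = (4 + 0.5·3)/11 × 100 = 50.0

50.0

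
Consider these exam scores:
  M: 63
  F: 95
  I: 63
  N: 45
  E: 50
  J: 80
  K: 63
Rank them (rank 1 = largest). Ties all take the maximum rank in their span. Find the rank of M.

5

Sorted (descending): 95, 80, 63, 63, 63, 50, 45
The 3 values of 63 occupy positions 3–5 → each gets rank 5.
M has value 63 → rank 5.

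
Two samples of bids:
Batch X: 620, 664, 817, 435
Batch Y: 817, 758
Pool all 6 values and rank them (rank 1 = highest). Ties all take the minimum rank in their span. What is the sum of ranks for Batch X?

16

Sorted (descending): 817, 817, 758, 664, 620, 435
The 2 values of 817 occupy positions 1–2 → each gets rank 1.
Batch X values → pooled ranks: 620→5, 664→4, 817→1, 435→6
Rank sum = 5 + 4 + 1 + 6 = 16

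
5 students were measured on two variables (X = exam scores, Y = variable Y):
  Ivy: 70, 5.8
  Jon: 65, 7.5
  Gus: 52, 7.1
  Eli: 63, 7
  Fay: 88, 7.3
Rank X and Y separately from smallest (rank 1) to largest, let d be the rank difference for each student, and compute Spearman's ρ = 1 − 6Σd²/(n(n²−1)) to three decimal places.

Ranks of variable 1: 4, 3, 1, 2, 5
Ranks of variable 2: 1, 5, 3, 2, 4
d = r₁ − r₂: 3, -2, -2, 0, 1
d²: 9, 4, 4, 0, 1; Σd² = 18
ρ = 1 − 6·18/(5·24) = 1 − 108/120 = 0.100

0.100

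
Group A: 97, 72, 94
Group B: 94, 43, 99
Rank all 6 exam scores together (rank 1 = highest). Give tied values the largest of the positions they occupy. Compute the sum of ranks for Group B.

Sorted (descending): 99, 97, 94, 94, 72, 43
The 2 values of 94 occupy positions 3–4 → each gets rank 4.
Group B values → pooled ranks: 94→4, 43→6, 99→1
Rank sum = 4 + 6 + 1 = 11

11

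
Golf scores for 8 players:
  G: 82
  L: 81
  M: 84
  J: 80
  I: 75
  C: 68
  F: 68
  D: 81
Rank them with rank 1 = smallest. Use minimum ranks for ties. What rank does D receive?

Sorted (ascending): 68, 68, 75, 80, 81, 81, 82, 84
The 2 values of 68 occupy positions 1–2 → each gets rank 1.
The 2 values of 81 occupy positions 5–6 → each gets rank 5.
D has value 81 → rank 5.

5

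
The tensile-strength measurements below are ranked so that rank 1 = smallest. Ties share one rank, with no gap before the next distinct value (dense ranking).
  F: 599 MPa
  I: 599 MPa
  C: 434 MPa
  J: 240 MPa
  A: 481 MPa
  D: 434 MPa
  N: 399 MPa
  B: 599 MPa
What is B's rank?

5

Sorted (ascending): 240, 399, 434, 434, 481, 599, 599, 599
The 2 values of 434 share dense rank 3.
The 3 values of 599 share dense rank 5.
Remaining distinct values take the next consecutive integers.
B has value 599 MPa → rank 5.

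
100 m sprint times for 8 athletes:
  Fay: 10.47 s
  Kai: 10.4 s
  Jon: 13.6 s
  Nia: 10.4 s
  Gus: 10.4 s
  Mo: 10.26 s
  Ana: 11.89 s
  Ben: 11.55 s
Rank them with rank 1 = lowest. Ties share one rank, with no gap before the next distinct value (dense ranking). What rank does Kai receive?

2

Sorted (ascending): 10.26, 10.4, 10.4, 10.4, 10.47, 11.55, 11.89, 13.6
The 3 values of 10.4 share dense rank 2.
Remaining distinct values take the next consecutive integers.
Kai has value 10.4 s → rank 2.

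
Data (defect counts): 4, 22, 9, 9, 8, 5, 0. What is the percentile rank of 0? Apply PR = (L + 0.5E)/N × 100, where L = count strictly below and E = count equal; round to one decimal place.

7.1

N = 7.
Strictly below 0: 0. Equal to 0: 1.
PR = (0 + 0.5·1)/7 × 100 = 7.1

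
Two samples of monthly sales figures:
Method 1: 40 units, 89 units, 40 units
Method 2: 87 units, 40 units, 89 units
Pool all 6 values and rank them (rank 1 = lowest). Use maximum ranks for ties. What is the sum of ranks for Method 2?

13

Sorted (ascending): 40, 40, 40, 87, 89, 89
The 3 values of 40 occupy positions 1–3 → each gets rank 3.
The 2 values of 89 occupy positions 5–6 → each gets rank 6.
Method 2 values → pooled ranks: 87→4, 40→3, 89→6
Rank sum = 4 + 3 + 6 = 13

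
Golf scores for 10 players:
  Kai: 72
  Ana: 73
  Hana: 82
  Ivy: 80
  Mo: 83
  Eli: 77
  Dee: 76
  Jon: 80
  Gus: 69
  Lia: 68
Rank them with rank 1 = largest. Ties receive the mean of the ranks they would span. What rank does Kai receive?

Sorted (descending): 83, 82, 80, 80, 77, 76, 73, 72, 69, 68
The 2 values of 80 occupy positions 3–4 → average rank (3+4)/2 = 3.5.
Kai has value 72 → rank 8.

8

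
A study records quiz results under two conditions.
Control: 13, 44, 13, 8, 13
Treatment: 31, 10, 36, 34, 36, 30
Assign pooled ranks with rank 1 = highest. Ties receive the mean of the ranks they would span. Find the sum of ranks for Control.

Sorted (descending): 44, 36, 36, 34, 31, 30, 13, 13, 13, 10, 8
The 2 values of 36 occupy positions 2–3 → average rank (2+3)/2 = 2.5.
The 3 values of 13 occupy positions 7–9 → average rank 8.
Control values → pooled ranks: 13→8, 44→1, 13→8, 8→11, 13→8
Rank sum = 8 + 1 + 8 + 11 + 8 = 36

36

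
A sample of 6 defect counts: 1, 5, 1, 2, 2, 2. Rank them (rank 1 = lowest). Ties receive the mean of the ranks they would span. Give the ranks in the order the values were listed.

1.5, 6, 1.5, 4, 4, 4

Sorted (ascending): 1, 1, 2, 2, 2, 5
The 2 values of 1 occupy positions 1–2 → average rank (1+2)/2 = 1.5.
The 3 values of 2 occupy positions 3–5 → average rank 4.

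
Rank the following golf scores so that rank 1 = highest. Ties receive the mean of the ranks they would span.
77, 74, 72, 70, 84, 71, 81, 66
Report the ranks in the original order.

Sorted (descending): 84, 81, 77, 74, 72, 71, 70, 66
No ties — each value takes its position as its rank.

3, 4, 5, 7, 1, 6, 2, 8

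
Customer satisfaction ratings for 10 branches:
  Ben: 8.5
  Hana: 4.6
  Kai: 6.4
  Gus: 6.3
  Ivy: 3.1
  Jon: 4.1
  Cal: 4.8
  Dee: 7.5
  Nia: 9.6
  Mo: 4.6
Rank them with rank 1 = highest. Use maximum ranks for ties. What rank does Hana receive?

8

Sorted (descending): 9.6, 8.5, 7.5, 6.4, 6.3, 4.8, 4.6, 4.6, 4.1, 3.1
The 2 values of 4.6 occupy positions 7–8 → each gets rank 8.
Hana has value 4.6 → rank 8.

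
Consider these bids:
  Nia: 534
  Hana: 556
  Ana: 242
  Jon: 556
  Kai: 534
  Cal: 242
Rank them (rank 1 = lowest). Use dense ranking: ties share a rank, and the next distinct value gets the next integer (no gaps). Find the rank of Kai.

Sorted (ascending): 242, 242, 534, 534, 556, 556
The 2 values of 242 share dense rank 1.
The 2 values of 534 share dense rank 2.
The 2 values of 556 share dense rank 3.
Kai has value 534 → rank 2.

2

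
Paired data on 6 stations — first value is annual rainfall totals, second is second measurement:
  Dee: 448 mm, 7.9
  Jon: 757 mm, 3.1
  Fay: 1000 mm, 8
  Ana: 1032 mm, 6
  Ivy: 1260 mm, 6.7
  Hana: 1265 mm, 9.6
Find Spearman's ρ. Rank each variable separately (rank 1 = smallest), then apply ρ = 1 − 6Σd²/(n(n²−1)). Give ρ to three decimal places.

0.371

Ranks of variable 1: 1, 2, 3, 4, 5, 6
Ranks of variable 2: 4, 1, 5, 2, 3, 6
d = r₁ − r₂: -3, 1, -2, 2, 2, 0
d²: 9, 1, 4, 4, 4, 0; Σd² = 22
ρ = 1 − 6·22/(6·35) = 1 − 132/210 = 0.371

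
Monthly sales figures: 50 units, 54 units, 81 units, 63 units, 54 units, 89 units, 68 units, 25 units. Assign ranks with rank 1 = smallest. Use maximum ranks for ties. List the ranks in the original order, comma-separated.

Sorted (ascending): 25, 50, 54, 54, 63, 68, 81, 89
The 2 values of 54 occupy positions 3–4 → each gets rank 4.

2, 4, 7, 5, 4, 8, 6, 1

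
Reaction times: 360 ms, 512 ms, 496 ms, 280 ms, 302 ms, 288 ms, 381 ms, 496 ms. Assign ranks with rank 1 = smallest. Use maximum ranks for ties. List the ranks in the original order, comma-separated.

4, 8, 7, 1, 3, 2, 5, 7

Sorted (ascending): 280, 288, 302, 360, 381, 496, 496, 512
The 2 values of 496 occupy positions 6–7 → each gets rank 7.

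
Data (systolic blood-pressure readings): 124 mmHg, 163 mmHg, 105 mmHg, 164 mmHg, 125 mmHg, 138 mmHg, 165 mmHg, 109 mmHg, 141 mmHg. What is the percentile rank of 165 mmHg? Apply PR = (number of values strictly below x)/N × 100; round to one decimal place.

N = 9.
Strictly below 165: 8. Equal to 165: 1.
PR = 8/9 × 100 = 88.9

88.9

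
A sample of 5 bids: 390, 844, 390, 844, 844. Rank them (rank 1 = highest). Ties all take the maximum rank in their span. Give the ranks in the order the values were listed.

Sorted (descending): 844, 844, 844, 390, 390
The 3 values of 844 occupy positions 1–3 → each gets rank 3.
The 2 values of 390 occupy positions 4–5 → each gets rank 5.

5, 3, 5, 3, 3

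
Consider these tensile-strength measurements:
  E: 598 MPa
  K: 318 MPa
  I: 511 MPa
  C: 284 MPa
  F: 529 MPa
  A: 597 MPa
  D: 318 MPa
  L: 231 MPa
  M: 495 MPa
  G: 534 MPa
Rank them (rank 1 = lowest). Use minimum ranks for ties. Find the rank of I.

Sorted (ascending): 231, 284, 318, 318, 495, 511, 529, 534, 597, 598
The 2 values of 318 occupy positions 3–4 → each gets rank 3.
I has value 511 MPa → rank 6.

6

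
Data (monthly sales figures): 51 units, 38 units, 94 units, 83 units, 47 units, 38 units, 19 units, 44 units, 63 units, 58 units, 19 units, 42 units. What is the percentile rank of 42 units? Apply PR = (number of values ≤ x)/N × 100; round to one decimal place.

N = 12.
Strictly below 42: 4. Equal to 42: 1.
PR = 5/12 × 100 = 41.7

41.7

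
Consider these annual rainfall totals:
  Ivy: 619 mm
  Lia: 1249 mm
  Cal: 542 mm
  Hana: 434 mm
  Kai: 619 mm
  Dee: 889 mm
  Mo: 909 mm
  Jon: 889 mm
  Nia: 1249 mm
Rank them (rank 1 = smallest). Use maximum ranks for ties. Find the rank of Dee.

6

Sorted (ascending): 434, 542, 619, 619, 889, 889, 909, 1249, 1249
The 2 values of 619 occupy positions 3–4 → each gets rank 4.
The 2 values of 889 occupy positions 5–6 → each gets rank 6.
The 2 values of 1249 occupy positions 8–9 → each gets rank 9.
Dee has value 889 mm → rank 6.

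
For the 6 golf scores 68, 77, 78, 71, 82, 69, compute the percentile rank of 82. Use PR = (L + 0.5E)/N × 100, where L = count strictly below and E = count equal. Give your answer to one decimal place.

91.7

N = 6.
Strictly below 82: 5. Equal to 82: 1.
PR = (5 + 0.5·1)/6 × 100 = 91.7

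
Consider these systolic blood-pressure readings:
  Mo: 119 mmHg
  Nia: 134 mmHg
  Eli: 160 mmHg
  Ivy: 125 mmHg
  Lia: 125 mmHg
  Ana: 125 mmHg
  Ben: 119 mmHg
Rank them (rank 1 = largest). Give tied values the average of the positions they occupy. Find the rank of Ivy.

4

Sorted (descending): 160, 134, 125, 125, 125, 119, 119
The 3 values of 125 occupy positions 3–5 → average rank 4.
The 2 values of 119 occupy positions 6–7 → average rank (6+7)/2 = 6.5.
Ivy has value 125 mmHg → rank 4.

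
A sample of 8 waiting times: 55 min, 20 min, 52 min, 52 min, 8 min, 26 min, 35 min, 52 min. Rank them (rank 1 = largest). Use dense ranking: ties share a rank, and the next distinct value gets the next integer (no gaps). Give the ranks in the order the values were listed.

1, 5, 2, 2, 6, 4, 3, 2

Sorted (descending): 55, 52, 52, 52, 35, 26, 20, 8
The 3 values of 52 share dense rank 2.
Remaining distinct values take the next consecutive integers.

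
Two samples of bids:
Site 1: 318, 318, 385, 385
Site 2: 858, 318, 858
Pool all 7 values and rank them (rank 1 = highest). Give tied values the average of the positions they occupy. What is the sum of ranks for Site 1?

Sorted (descending): 858, 858, 385, 385, 318, 318, 318
The 2 values of 858 occupy positions 1–2 → average rank (1+2)/2 = 1.5.
The 2 values of 385 occupy positions 3–4 → average rank (3+4)/2 = 3.5.
The 3 values of 318 occupy positions 5–7 → average rank 6.
Site 1 values → pooled ranks: 318→6, 318→6, 385→3.5, 385→3.5
Rank sum = 6 + 6 + 3.5 + 3.5 = 19

19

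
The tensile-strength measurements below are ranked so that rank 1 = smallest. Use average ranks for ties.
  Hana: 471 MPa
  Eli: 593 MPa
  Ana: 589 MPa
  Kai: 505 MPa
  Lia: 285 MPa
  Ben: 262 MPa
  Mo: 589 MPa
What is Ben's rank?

Sorted (ascending): 262, 285, 471, 505, 589, 589, 593
The 2 values of 589 occupy positions 5–6 → average rank (5+6)/2 = 5.5.
Ben has value 262 MPa → rank 1.

1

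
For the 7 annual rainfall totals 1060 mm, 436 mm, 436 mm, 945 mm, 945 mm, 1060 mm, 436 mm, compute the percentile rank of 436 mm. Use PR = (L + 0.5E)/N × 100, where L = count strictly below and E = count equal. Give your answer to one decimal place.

21.4

N = 7.
Strictly below 436: 0. Equal to 436: 3.
PR = (0 + 0.5·3)/7 × 100 = 21.4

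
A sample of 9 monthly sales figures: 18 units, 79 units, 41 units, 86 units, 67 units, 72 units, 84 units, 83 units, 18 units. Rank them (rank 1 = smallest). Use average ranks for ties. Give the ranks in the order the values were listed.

Sorted (ascending): 18, 18, 41, 67, 72, 79, 83, 84, 86
The 2 values of 18 occupy positions 1–2 → average rank (1+2)/2 = 1.5.

1.5, 6, 3, 9, 4, 5, 8, 7, 1.5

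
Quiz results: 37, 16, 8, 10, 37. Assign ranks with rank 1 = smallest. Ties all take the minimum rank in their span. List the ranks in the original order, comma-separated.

4, 3, 1, 2, 4

Sorted (ascending): 8, 10, 16, 37, 37
The 2 values of 37 occupy positions 4–5 → each gets rank 4.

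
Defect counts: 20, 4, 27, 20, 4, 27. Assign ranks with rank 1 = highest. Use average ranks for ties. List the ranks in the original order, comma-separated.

3.5, 5.5, 1.5, 3.5, 5.5, 1.5

Sorted (descending): 27, 27, 20, 20, 4, 4
The 2 values of 27 occupy positions 1–2 → average rank (1+2)/2 = 1.5.
The 2 values of 20 occupy positions 3–4 → average rank (3+4)/2 = 3.5.
The 2 values of 4 occupy positions 5–6 → average rank (5+6)/2 = 5.5.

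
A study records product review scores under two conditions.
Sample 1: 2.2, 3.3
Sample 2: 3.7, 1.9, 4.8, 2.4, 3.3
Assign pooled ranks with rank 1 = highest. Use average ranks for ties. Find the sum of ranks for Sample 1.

Sorted (descending): 4.8, 3.7, 3.3, 3.3, 2.4, 2.2, 1.9
The 2 values of 3.3 occupy positions 3–4 → average rank (3+4)/2 = 3.5.
Sample 1 values → pooled ranks: 2.2→6, 3.3→3.5
Rank sum = 6 + 3.5 = 9.5

9.5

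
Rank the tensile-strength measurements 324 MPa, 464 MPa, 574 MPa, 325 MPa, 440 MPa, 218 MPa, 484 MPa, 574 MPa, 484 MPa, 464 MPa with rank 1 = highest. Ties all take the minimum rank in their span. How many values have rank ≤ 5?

Sorted (descending): 574, 574, 484, 484, 464, 464, 440, 325, 324, 218
The 2 values of 574 occupy positions 1–2 → each gets rank 1.
The 2 values of 484 occupy positions 3–4 → each gets rank 3.
The 2 values of 464 occupy positions 5–6 → each gets rank 5.
Ranks ≤ 5: {1, 1, 3, 3, 5, 5} → 6 values.

6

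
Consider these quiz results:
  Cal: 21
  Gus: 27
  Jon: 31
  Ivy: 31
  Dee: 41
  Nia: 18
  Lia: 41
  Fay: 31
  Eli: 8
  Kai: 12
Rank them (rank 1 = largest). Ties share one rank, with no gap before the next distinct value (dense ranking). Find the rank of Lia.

Sorted (descending): 41, 41, 31, 31, 31, 27, 21, 18, 12, 8
The 2 values of 41 share dense rank 1.
The 3 values of 31 share dense rank 2.
Remaining distinct values take the next consecutive integers.
Lia has value 41 → rank 1.

1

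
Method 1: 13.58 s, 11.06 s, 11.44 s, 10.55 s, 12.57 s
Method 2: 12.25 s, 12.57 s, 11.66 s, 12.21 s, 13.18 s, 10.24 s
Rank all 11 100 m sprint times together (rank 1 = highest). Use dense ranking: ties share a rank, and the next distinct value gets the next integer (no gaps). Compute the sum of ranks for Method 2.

Sorted (descending): 13.58, 13.18, 12.57, 12.57, 12.25, 12.21, 11.66, 11.44, 11.06, 10.55, 10.24
The 2 values of 12.57 share dense rank 3.
Remaining distinct values take the next consecutive integers.
Method 2 values → pooled ranks: 12.25→4, 12.57→3, 11.66→6, 12.21→5, 13.18→2, 10.24→10
Rank sum = 4 + 3 + 6 + 5 + 2 + 10 = 30

30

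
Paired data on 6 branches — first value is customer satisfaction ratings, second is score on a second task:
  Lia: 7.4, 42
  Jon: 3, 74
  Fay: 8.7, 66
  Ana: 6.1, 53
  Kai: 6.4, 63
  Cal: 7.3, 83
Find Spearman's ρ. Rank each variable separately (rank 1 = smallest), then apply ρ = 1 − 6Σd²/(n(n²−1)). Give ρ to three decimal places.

Ranks of variable 1: 5, 1, 6, 2, 3, 4
Ranks of variable 2: 1, 5, 4, 2, 3, 6
d = r₁ − r₂: 4, -4, 2, 0, 0, -2
d²: 16, 16, 4, 0, 0, 4; Σd² = 40
ρ = 1 − 6·40/(6·35) = 1 − 240/210 = -0.143

-0.143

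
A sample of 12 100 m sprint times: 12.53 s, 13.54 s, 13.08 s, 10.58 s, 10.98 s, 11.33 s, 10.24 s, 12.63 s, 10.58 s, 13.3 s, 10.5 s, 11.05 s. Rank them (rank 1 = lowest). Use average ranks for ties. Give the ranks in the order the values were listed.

8, 12, 10, 3.5, 5, 7, 1, 9, 3.5, 11, 2, 6

Sorted (ascending): 10.24, 10.5, 10.58, 10.58, 10.98, 11.05, 11.33, 12.53, 12.63, 13.08, 13.3, 13.54
The 2 values of 10.58 occupy positions 3–4 → average rank (3+4)/2 = 3.5.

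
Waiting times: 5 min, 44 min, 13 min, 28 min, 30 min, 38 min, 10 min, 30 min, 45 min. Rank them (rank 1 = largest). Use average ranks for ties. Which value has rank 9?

5

Sorted (descending): 45, 44, 38, 30, 30, 28, 13, 10, 5
The 2 values of 30 occupy positions 4–5 → average rank (4+5)/2 = 4.5.
Rank 9 → value 5.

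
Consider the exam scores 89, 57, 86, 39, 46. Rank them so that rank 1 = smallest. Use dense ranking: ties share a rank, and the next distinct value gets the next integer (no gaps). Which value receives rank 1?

Sorted (ascending): 39, 46, 57, 86, 89
No ties — each value takes its position as its rank.
Rank 1 → value 39.

39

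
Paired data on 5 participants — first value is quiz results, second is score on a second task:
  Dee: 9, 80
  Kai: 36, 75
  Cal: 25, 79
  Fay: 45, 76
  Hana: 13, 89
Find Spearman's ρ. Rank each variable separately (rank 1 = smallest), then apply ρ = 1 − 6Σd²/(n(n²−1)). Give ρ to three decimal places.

-0.800

Ranks of variable 1: 1, 4, 3, 5, 2
Ranks of variable 2: 4, 1, 3, 2, 5
d = r₁ − r₂: -3, 3, 0, 3, -3
d²: 9, 9, 0, 9, 9; Σd² = 36
ρ = 1 − 6·36/(5·24) = 1 − 216/120 = -0.800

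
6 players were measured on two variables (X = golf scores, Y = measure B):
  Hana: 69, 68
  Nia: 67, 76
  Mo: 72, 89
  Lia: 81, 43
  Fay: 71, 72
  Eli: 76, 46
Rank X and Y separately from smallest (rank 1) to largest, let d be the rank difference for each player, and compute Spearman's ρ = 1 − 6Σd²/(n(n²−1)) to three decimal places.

Ranks of variable 1: 2, 1, 4, 6, 3, 5
Ranks of variable 2: 3, 5, 6, 1, 4, 2
d = r₁ − r₂: -1, -4, -2, 5, -1, 3
d²: 1, 16, 4, 25, 1, 9; Σd² = 56
ρ = 1 − 6·56/(6·35) = 1 − 336/210 = -0.600

-0.600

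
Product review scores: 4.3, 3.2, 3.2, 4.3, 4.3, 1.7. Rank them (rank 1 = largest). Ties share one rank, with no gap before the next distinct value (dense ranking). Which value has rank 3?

1.7

Sorted (descending): 4.3, 4.3, 4.3, 3.2, 3.2, 1.7
The 3 values of 4.3 share dense rank 1.
The 2 values of 3.2 share dense rank 2.
Remaining distinct values take the next consecutive integers.
Rank 3 → value 1.7.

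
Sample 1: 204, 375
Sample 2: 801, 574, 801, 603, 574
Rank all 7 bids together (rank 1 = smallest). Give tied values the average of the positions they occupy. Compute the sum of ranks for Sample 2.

25

Sorted (ascending): 204, 375, 574, 574, 603, 801, 801
The 2 values of 574 occupy positions 3–4 → average rank (3+4)/2 = 3.5.
The 2 values of 801 occupy positions 6–7 → average rank (6+7)/2 = 6.5.
Sample 2 values → pooled ranks: 801→6.5, 574→3.5, 801→6.5, 603→5, 574→3.5
Rank sum = 6.5 + 3.5 + 6.5 + 5 + 3.5 = 25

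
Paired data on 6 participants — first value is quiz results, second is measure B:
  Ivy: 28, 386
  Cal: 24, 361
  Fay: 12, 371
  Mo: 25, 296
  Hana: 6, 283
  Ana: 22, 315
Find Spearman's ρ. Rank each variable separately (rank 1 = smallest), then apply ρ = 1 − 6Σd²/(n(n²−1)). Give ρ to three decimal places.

Ranks of variable 1: 6, 4, 2, 5, 1, 3
Ranks of variable 2: 6, 4, 5, 2, 1, 3
d = r₁ − r₂: 0, 0, -3, 3, 0, 0
d²: 0, 0, 9, 9, 0, 0; Σd² = 18
ρ = 1 − 6·18/(6·35) = 1 − 108/210 = 0.486

0.486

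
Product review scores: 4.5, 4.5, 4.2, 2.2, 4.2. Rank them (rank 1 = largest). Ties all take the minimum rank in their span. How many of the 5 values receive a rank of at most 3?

Sorted (descending): 4.5, 4.5, 4.2, 4.2, 2.2
The 2 values of 4.5 occupy positions 1–2 → each gets rank 1.
The 2 values of 4.2 occupy positions 3–4 → each gets rank 3.
Ranks ≤ 3: {1, 1, 3, 3} → 4 values.

4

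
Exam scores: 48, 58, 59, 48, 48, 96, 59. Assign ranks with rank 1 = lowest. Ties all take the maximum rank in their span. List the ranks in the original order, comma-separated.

Sorted (ascending): 48, 48, 48, 58, 59, 59, 96
The 3 values of 48 occupy positions 1–3 → each gets rank 3.
The 2 values of 59 occupy positions 5–6 → each gets rank 6.

3, 4, 6, 3, 3, 7, 6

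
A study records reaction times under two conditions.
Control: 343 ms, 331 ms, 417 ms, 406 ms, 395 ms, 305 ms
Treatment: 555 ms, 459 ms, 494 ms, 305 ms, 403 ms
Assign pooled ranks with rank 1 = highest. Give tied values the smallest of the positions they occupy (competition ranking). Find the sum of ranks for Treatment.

Sorted (descending): 555, 494, 459, 417, 406, 403, 395, 343, 331, 305, 305
The 2 values of 305 occupy positions 10–11 → each gets rank 10.
Treatment values → pooled ranks: 555→1, 459→3, 494→2, 305→10, 403→6
Rank sum = 1 + 3 + 2 + 10 + 6 = 22

22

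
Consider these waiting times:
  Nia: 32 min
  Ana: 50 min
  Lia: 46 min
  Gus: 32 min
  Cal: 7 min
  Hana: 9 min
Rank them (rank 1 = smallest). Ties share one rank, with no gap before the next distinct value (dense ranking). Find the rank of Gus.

3

Sorted (ascending): 7, 9, 32, 32, 46, 50
The 2 values of 32 share dense rank 3.
Remaining distinct values take the next consecutive integers.
Gus has value 32 min → rank 3.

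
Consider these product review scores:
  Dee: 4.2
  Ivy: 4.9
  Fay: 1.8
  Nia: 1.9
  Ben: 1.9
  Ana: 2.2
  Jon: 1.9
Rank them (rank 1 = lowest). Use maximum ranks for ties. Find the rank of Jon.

4

Sorted (ascending): 1.8, 1.9, 1.9, 1.9, 2.2, 4.2, 4.9
The 3 values of 1.9 occupy positions 2–4 → each gets rank 4.
Jon has value 1.9 → rank 4.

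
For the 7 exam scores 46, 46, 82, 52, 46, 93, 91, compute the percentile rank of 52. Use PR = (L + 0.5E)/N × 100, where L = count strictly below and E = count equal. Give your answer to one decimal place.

N = 7.
Strictly below 52: 3. Equal to 52: 1.
PR = (3 + 0.5·1)/7 × 100 = 50.0

50.0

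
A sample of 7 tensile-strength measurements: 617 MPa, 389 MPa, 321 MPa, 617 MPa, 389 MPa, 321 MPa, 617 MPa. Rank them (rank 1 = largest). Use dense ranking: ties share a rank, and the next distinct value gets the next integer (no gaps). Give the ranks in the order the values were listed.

1, 2, 3, 1, 2, 3, 1

Sorted (descending): 617, 617, 617, 389, 389, 321, 321
The 3 values of 617 share dense rank 1.
The 2 values of 389 share dense rank 2.
The 2 values of 321 share dense rank 3.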